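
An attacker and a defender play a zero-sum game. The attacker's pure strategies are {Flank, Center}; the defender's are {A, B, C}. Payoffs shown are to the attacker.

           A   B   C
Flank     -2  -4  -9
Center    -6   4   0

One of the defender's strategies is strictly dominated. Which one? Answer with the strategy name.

B

C holds the attacker's payoff strictly below B in every row: -9 < -4, 0 < 4.
So B is strictly dominated for the defender.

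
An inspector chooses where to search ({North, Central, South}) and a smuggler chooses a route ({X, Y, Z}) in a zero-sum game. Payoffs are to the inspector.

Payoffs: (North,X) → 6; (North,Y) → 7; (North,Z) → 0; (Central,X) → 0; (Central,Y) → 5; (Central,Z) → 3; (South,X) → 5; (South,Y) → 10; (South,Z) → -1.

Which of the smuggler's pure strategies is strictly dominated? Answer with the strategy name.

Y

X holds the inspector's payoff strictly below Y in every row: 6 < 7, 0 < 5, 5 < 10.
So Y is strictly dominated for the smuggler.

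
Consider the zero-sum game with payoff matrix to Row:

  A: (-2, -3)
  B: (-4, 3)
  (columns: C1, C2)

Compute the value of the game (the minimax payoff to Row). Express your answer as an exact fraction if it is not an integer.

Row minima: A → -3, B → -4; maximin = -3.
Column maxima: C1 → -2, C2 → 3; minimax = -2.
-3 ≠ -2, so there is no saddle point; optimal play is mixed.
Let Row play A with probability p. Expected payoff against C1: (-2)p + (-4)(1−p) = 2p − 4; against C2: (-3)p + 3(1−p) = −6p + 3.
Setting these equal: 2p − 4 = −6p + 3 ⇒ 8p = 7 ⇒ p = 7/8, and the value is (2)·(7/8) − 4 = -9/4.
For Column: with q = P(C1), equating A's and B's payoffs gives q − 3 = −7q + 3 ⇒ q = 3/4.

-9/4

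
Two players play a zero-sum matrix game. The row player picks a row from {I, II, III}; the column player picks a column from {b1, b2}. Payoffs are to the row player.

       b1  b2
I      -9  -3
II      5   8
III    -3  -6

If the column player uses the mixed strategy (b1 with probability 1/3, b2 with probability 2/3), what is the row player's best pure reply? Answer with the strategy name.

Expected payoff of I: (1/3)·(-9) + (2/3)·(-3) = -5.
Expected payoff of II: (1/3)·5 + (2/3)·8 = 7.
Expected payoff of III: (1/3)·(-3) + (2/3)·(-6) = -5.
The largest is 7, so the row player's best response is II.

II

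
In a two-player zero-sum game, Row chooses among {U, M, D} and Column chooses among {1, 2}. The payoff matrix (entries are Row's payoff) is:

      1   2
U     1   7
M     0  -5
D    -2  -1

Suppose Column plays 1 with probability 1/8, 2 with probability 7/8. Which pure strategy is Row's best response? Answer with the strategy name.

Expected payoff of U: (1/8)·1 + (7/8)·7 = 25/4.
Expected payoff of M: (1/8)·0 + (7/8)·(-5) = -35/8.
Expected payoff of D: (1/8)·(-2) + (7/8)·(-1) = -9/8.
The largest is 25/4, so Row's best response is U.

U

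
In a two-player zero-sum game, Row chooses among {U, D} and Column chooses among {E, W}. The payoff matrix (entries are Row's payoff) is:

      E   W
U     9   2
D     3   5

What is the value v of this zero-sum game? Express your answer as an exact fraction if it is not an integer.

Row minima: U → 2, D → 3; maximin = 3.
Column maxima: E → 9, W → 5; minimax = 5.
3 ≠ 5, so there is no saddle point; optimal play is mixed.
Let Row play U with probability p. Expected payoff against E: 9p + 3(1−p) = 6p + 3; against W: 2p + 5(1−p) = −3p + 5.
Setting these equal: 6p + 3 = −3p + 5 ⇒ 9p = 2 ⇒ p = 2/9, and the value is (6)·(2/9) + 3 = 13/3.
For Column: with q = P(E), equating U's and D's payoffs gives 7q + 2 = −2q + 5 ⇒ q = 1/3.

13/3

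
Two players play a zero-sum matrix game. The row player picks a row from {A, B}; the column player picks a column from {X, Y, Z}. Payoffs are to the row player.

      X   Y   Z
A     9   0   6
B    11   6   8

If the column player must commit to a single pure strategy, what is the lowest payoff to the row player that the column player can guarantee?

6

Column maxima: X → 11, Y → 6, Z → 8.
The smallest of these is 6.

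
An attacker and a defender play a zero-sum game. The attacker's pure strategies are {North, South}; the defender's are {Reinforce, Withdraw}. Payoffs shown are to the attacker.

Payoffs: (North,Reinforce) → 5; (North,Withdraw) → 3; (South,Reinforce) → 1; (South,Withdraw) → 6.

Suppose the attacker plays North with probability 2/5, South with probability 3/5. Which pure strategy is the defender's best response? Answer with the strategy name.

If the defender plays Reinforce, the attacker's expected payoff is (2/5)·5 + (3/5)·1 = 13/5.
If the defender plays Withdraw, the attacker's expected payoff is (2/5)·3 + (3/5)·6 = 24/5.
The defender minimizes the attacker's payoff; the smallest is 13/5, so the best response is Reinforce.

Reinforce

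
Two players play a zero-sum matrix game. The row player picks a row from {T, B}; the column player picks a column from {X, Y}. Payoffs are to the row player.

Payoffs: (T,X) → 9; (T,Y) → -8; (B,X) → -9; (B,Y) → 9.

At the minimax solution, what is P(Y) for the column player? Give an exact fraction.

Row minima: T → -8, B → -9; maximin = -8.
Column maxima: X → 9, Y → 9; minimax = 9.
-8 ≠ 9, so there is no saddle point; optimal play is mixed.
Let the row player play T with probability p. Expected payoff against X: 9p + (-9)(1−p) = 18p − 9; against Y: (-8)p + 9(1−p) = −17p + 9.
Setting these equal: 18p − 9 = −17p + 9 ⇒ 35p = 18 ⇒ p = 18/35, and the value is (18)·(18/35) − 9 = 9/35.
For the column player: with q = P(X), equating T's and B's payoffs gives 17q − 8 = −18q + 9 ⇒ q = 17/35.

18/35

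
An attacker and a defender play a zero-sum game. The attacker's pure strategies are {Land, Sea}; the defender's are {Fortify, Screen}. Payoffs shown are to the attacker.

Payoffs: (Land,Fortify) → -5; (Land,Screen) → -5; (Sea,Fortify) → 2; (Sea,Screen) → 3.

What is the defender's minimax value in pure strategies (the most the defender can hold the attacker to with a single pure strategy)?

2

Column maxima: Fortify → 2, Screen → 3.
The smallest of these is 2.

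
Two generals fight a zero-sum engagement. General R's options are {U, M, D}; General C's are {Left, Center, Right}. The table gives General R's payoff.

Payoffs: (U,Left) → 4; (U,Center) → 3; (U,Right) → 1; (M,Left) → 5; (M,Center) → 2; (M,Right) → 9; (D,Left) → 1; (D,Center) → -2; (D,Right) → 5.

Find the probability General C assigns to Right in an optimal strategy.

1/9

Row minima: U → 1, M → 2, D → -2; maximin = 2.
Column maxima: Left → 5, Center → 3, Right → 9; minimax = 3.
2 ≠ 3, so there is no saddle point; optimal play is mixed.
D is strictly dominated by M, so General R never plays it.
Left is strictly dominated by Center (it gives General R strictly more in every row), so General C never plays it.
On the remaining 2×2 (U, M vs Center, Right):
Let General R play U with probability p. Expected payoff against Center: 3p + 2(1−p) = p + 2; against Right: 1p + 9(1−p) = −8p + 9.
Setting these equal: p + 2 = −8p + 9 ⇒ 9p = 7 ⇒ p = 7/9, and the value is (1)·(7/9) + 2 = 25/9.
For General C: with q = P(Center), equating U's and M's payoffs gives 2q + 1 = −7q + 9 ⇒ q = 8/9.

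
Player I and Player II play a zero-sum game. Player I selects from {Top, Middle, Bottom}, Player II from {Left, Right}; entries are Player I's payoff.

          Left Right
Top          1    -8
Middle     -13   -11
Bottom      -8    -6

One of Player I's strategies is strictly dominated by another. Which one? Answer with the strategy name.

Middle

Top gives a strictly higher payoff than Middle against every column: 1 > -13, -8 > -11.
So Middle is strictly dominated and Player I never plays it.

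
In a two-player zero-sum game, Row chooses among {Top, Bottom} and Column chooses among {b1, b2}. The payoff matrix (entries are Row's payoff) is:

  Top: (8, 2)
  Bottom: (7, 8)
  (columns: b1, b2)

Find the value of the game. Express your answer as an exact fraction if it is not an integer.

50/7

Row minima: Top → 2, Bottom → 7; maximin = 7.
Column maxima: b1 → 8, b2 → 8; minimax = 8.
7 ≠ 8, so there is no saddle point; optimal play is mixed.
Let Row play Top with probability p. Expected payoff against b1: 8p + 7(1−p) = p + 7; against b2: 2p + 8(1−p) = −6p + 8.
Setting these equal: p + 7 = −6p + 8 ⇒ 7p = 1 ⇒ p = 1/7, and the value is (1)·(1/7) + 7 = 50/7.
For Column: with q = P(b1), equating Top's and Bottom's payoffs gives 6q + 2 = −q + 8 ⇒ q = 6/7.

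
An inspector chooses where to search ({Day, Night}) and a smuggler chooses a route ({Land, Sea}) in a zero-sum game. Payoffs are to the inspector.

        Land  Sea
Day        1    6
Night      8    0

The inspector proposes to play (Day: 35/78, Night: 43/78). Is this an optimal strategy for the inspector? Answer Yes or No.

No

Against Land this mix gives (35/78)·1 + (43/78)·8 = 379/78.
Against Sea this mix gives (35/78)·6 + (43/78)·0 = 35/13.
The smuggler will play Sea, holding the inspector to 35/13. Shifting weight toward the row that does better against Sea would raise this floor (the equalizing mix achieves 48/13 against both Sea and Land), so the proposed strategy is not optimal.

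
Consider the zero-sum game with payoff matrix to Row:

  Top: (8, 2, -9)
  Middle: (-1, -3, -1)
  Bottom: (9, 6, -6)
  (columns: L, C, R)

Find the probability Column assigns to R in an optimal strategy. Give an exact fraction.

9/14

Row minima: Top → -9, Middle → -3, Bottom → -6; maximin = -3.
Column maxima: L → 9, C → 6, R → -1; minimax = -1.
-3 ≠ -1, so there is no saddle point; optimal play is mixed.
Top is strictly dominated by Bottom, so Row never plays it.
L is strictly dominated by C (it gives Row strictly more in every row), so Column never plays it.
On the remaining 2×2 (Middle, Bottom vs C, R):
Let Row play Middle with probability p. Expected payoff against C: (-3)p + 6(1−p) = −9p + 6; against R: (-1)p + (-6)(1−p) = 5p − 6.
Setting these equal: −9p + 6 = 5p − 6 ⇒ −14p = -12 ⇒ p = 6/7, and the value is (-9)·(6/7) + 6 = -12/7.
For Column: with q = P(C), equating Middle's and Bottom's payoffs gives −2q − 1 = 12q − 6 ⇒ q = 5/14.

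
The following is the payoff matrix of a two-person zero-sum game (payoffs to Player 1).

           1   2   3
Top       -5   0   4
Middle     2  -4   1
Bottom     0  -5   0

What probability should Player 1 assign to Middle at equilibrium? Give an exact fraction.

5/11

Row minima: Top → -5, Middle → -4, Bottom → -5; maximin = -4.
Column maxima: 1 → 2, 2 → 0, 3 → 4; minimax = 0.
-4 ≠ 0, so there is no saddle point; optimal play is mixed.
Bottom is strictly dominated by Middle, so Player 1 never plays it.
3 is strictly dominated by 2 (it gives Player 1 strictly more in every row), so Player 2 never plays it.
On the remaining 2×2 (Top, Middle vs 1, 2):
Let Player 1 play Top with probability p. Expected payoff against 1: (-5)p + 2(1−p) = −7p + 2; against 2: 0p + (-4)(1−p) = 4p − 4.
Setting these equal: −7p + 2 = 4p − 4 ⇒ −11p = -6 ⇒ p = 6/11, and the value is (-7)·(6/11) + 2 = -20/11.
For Player 2: with q = P(1), equating Top's and Middle's payoffs gives −5q = 6q − 4 ⇒ q = 4/11.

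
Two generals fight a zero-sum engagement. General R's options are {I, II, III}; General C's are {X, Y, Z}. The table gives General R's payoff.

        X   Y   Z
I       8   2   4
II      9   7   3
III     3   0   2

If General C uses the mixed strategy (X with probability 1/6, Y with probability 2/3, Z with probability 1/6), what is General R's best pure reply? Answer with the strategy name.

II

Expected payoff of I: (1/6)·8 + (2/3)·2 + (1/6)·4 = 10/3.
Expected payoff of II: (1/6)·9 + (2/3)·7 + (1/6)·3 = 20/3.
Expected payoff of III: (1/6)·3 + (2/3)·0 + (1/6)·2 = 5/6.
The largest is 20/3, so General R's best response is II.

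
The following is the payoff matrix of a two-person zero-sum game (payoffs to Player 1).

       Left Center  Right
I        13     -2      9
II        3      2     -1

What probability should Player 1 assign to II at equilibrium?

11/14

Row minima: I → -2, II → -1; maximin = -1.
Column maxima: Left → 13, Center → 2, Right → 9; minimax = 2.
-1 ≠ 2, so there is no saddle point; optimal play is mixed.
Left is strictly dominated by Center (it gives Player 1 strictly more in every row), so Player 2 never plays it.
On the remaining 2×2 (I, II vs Center, Right):
Let Player 1 play I with probability p. Expected payoff against Center: (-2)p + 2(1−p) = −4p + 2; against Right: 9p + (-1)(1−p) = 10p − 1.
Setting these equal: −4p + 2 = 10p − 1 ⇒ −14p = -3 ⇒ p = 3/14, and the value is (-4)·(3/14) + 2 = 8/7.
For Player 2: with q = P(Center), equating I's and II's payoffs gives −11q + 9 = 3q − 1 ⇒ q = 5/7.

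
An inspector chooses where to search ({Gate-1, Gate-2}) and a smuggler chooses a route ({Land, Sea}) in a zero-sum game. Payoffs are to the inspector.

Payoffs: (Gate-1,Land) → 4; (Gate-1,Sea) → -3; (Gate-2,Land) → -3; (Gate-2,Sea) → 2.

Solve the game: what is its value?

-1/12

Row minima: Gate-1 → -3, Gate-2 → -3; maximin = -3.
Column maxima: Land → 4, Sea → 2; minimax = 2.
-3 ≠ 2, so there is no saddle point; optimal play is mixed.
Let the inspector play Gate-1 with probability p. Expected payoff against Land: 4p + (-3)(1−p) = 7p − 3; against Sea: (-3)p + 2(1−p) = −5p + 2.
Setting these equal: 7p − 3 = −5p + 2 ⇒ 12p = 5 ⇒ p = 5/12, and the value is (7)·(5/12) − 3 = -1/12.
For the smuggler: with q = P(Land), equating Gate-1's and Gate-2's payoffs gives 7q − 3 = −5q + 2 ⇒ q = 5/12.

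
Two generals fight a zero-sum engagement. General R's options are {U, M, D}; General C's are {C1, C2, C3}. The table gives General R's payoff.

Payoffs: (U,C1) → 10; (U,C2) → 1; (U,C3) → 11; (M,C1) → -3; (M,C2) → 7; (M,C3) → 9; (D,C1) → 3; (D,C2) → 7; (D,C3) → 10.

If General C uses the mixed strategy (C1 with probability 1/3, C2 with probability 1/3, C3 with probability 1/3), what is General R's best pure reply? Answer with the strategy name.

Expected payoff of U: (1/3)·10 + (1/3)·1 + (1/3)·11 = 22/3.
Expected payoff of M: (1/3)·(-3) + (1/3)·7 + (1/3)·9 = 13/3.
Expected payoff of D: (1/3)·3 + (1/3)·7 + (1/3)·10 = 20/3.
The largest is 22/3, so General R's best response is U.

U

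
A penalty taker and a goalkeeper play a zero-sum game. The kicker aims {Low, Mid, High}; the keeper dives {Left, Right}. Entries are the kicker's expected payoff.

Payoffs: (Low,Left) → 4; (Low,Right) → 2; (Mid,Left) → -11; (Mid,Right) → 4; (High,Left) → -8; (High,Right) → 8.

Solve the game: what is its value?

8/3

Row minima: Low → 2, Mid → -11, High → -8; maximin = 2.
Column maxima: Left → 4, Right → 8; minimax = 4.
2 ≠ 4, so there is no saddle point; optimal play is mixed.
Mid is strictly dominated by High, so the kicker never plays it.
On the remaining 2×2 (Low, High vs Left, Right):
Let the kicker play Low with probability p. Expected payoff against Left: 4p + (-8)(1−p) = 12p − 8; against Right: 2p + 8(1−p) = −6p + 8.
Setting these equal: 12p − 8 = −6p + 8 ⇒ 18p = 16 ⇒ p = 8/9, and the value is (12)·(8/9) − 8 = 8/3.
For the keeper: with q = P(Left), equating Low's and High's payoffs gives 2q + 2 = −16q + 8 ⇒ q = 1/3.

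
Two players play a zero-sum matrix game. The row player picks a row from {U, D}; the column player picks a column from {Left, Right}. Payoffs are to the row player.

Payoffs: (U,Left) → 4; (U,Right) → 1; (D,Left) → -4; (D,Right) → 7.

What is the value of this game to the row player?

Row minima: U → 1, D → -4; maximin = 1.
Column maxima: Left → 4, Right → 7; minimax = 4.
1 ≠ 4, so there is no saddle point; optimal play is mixed.
Let the row player play U with probability p. Expected payoff against Left: 4p + (-4)(1−p) = 8p − 4; against Right: 1p + 7(1−p) = −6p + 7.
Setting these equal: 8p − 4 = −6p + 7 ⇒ 14p = 11 ⇒ p = 11/14, and the value is (8)·(11/14) − 4 = 16/7.
For the column player: with q = P(Left), equating U's and D's payoffs gives 3q + 1 = −11q + 7 ⇒ q = 3/7.

16/7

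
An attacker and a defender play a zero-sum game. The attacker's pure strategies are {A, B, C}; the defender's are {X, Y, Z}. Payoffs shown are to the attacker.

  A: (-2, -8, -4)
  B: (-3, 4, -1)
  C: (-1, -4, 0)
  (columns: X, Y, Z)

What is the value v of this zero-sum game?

Row minima: A → -8, B → -3, C → -4; maximin = -3.
Column maxima: X → -1, Y → 4, Z → 0; minimax = -1.
-3 ≠ -1, so there is no saddle point; optimal play is mixed.
A is strictly dominated by C, so the attacker never plays it.
With A eliminated, Z is strictly dominated by X (it gives the attacker strictly more in every remaining row), so the defender never plays it.
On the remaining 2×2 (B, C vs X, Y):
Let the attacker play B with probability p. Expected payoff against X: (-3)p + (-1)(1−p) = −2p − 1; against Y: 4p + (-4)(1−p) = 8p − 4.
Setting these equal: −2p − 1 = 8p − 4 ⇒ −10p = -3 ⇒ p = 3/10, and the value is (-2)·(3/10) − 1 = -8/5.
For the defender: with q = P(X), equating B's and C's payoffs gives −7q + 4 = 3q − 4 ⇒ q = 4/5.

-8/5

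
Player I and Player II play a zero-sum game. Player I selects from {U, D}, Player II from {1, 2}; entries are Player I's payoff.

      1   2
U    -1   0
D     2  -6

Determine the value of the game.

-2/3

Row minima: U → -1, D → -6; maximin = -1.
Column maxima: 1 → 2, 2 → 0; minimax = 0.
-1 ≠ 0, so there is no saddle point; optimal play is mixed.
Let Player I play U with probability p. Expected payoff against 1: (-1)p + 2(1−p) = −3p + 2; against 2: 0p + (-6)(1−p) = 6p − 6.
Setting these equal: −3p + 2 = 6p − 6 ⇒ −9p = -8 ⇒ p = 8/9, and the value is (-3)·(8/9) + 2 = -2/3.
For Player II: with q = P(1), equating U's and D's payoffs gives −q = 8q − 6 ⇒ q = 2/3.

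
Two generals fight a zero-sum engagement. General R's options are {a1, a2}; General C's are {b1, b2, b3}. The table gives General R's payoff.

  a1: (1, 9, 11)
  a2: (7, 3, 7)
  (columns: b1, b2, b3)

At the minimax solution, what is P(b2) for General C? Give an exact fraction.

Row minima: a1 → 1, a2 → 3; maximin = 3.
Column maxima: b1 → 7, b2 → 9, b3 → 11; minimax = 7.
3 ≠ 7, so there is no saddle point; optimal play is mixed.
b3 is strictly dominated by b2 (it gives General R strictly more in every row), so General C never plays it.
On the remaining 2×2 (a1, a2 vs b1, b2):
Let General R play a1 with probability p. Expected payoff against b1: 1p + 7(1−p) = −6p + 7; against b2: 9p + 3(1−p) = 6p + 3.
Setting these equal: −6p + 7 = 6p + 3 ⇒ −12p = -4 ⇒ p = 1/3, and the value is (-6)·(1/3) + 7 = 5.
For General C: with q = P(b1), equating a1's and a2's payoffs gives −8q + 9 = 4q + 3 ⇒ q = 1/2.

1/2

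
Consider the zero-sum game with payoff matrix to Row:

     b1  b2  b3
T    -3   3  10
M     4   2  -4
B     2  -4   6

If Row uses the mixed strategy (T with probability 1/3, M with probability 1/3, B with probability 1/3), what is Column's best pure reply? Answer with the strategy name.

If Column plays b1, Row's expected payoff is (1/3)·(-3) + (1/3)·4 + (1/3)·2 = 1.
If Column plays b2, Row's expected payoff is (1/3)·3 + (1/3)·2 + (1/3)·(-4) = 1/3.
If Column plays b3, Row's expected payoff is (1/3)·10 + (1/3)·(-4) + (1/3)·6 = 4.
Column minimizes Row's payoff; the smallest is 1/3, so the best response is b2.

b2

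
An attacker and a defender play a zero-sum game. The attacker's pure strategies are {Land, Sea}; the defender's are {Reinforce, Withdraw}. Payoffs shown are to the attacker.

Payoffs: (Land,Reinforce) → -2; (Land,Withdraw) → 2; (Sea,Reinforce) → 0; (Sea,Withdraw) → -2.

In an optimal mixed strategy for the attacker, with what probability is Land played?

Row minima: Land → -2, Sea → -2; maximin = -2.
Column maxima: Reinforce → 0, Withdraw → 2; minimax = 0.
-2 ≠ 0, so there is no saddle point; optimal play is mixed.
Let the attacker play Land with probability p. Expected payoff against Reinforce: (-2)p + 0(1−p) = −2p; against Withdraw: 2p + (-2)(1−p) = 4p − 2.
Setting these equal: −2p = 4p − 2 ⇒ −6p = -2 ⇒ p = 1/3, and the value is (-2)·(1/3) = -2/3.
For the defender: with q = P(Reinforce), equating Land's and Sea's payoffs gives −4q + 2 = 2q − 2 ⇒ q = 2/3.

1/3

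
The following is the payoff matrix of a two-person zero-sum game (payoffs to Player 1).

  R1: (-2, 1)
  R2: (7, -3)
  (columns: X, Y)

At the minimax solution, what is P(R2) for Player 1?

Row minima: R1 → -2, R2 → -3; maximin = -2.
Column maxima: X → 7, Y → 1; minimax = 1.
-2 ≠ 1, so there is no saddle point; optimal play is mixed.
Let Player 1 play R1 with probability p. Expected payoff against X: (-2)p + 7(1−p) = −9p + 7; against Y: 1p + (-3)(1−p) = 4p − 3.
Setting these equal: −9p + 7 = 4p − 3 ⇒ −13p = -10 ⇒ p = 10/13, and the value is (-9)·(10/13) + 7 = 1/13.
For Player 2: with q = P(X), equating R1's and R2's payoffs gives −3q + 1 = 10q − 3 ⇒ q = 4/13.

3/13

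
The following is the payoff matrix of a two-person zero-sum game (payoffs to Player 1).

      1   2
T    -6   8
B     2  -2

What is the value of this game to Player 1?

Row minima: T → -6, B → -2; maximin = -2.
Column maxima: 1 → 2, 2 → 8; minimax = 2.
-2 ≠ 2, so there is no saddle point; optimal play is mixed.
Let Player 1 play T with probability p. Expected payoff against 1: (-6)p + 2(1−p) = −8p + 2; against 2: 8p + (-2)(1−p) = 10p − 2.
Setting these equal: −8p + 2 = 10p − 2 ⇒ −18p = -4 ⇒ p = 2/9, and the value is (-8)·(2/9) + 2 = 2/9.
For Player 2: with q = P(1), equating T's and B's payoffs gives −14q + 8 = 4q − 2 ⇒ q = 5/9.

2/9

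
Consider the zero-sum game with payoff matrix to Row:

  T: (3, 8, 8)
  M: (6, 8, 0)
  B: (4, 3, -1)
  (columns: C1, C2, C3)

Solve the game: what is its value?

Row minima: T → 3, M → 0, B → -1; maximin = 3.
Column maxima: C1 → 6, C2 → 8, C3 → 8; minimax = 6.
3 ≠ 6, so there is no saddle point; optimal play is mixed.
B is strictly dominated by M, so Row never plays it.
With B eliminated, C2 is strictly dominated by C1 (it gives Row strictly more in every remaining row), so Column never plays it.
On the remaining 2×2 (T, M vs C1, C3):
Let Row play T with probability p. Expected payoff against C1: 3p + 6(1−p) = −3p + 6; against C3: 8p + 0(1−p) = 8p.
Setting these equal: −3p + 6 = 8p ⇒ −11p = -6 ⇒ p = 6/11, and the value is (-3)·(6/11) + 6 = 48/11.
For Column: with q = P(C1), equating T's and M's payoffs gives −5q + 8 = 6q ⇒ q = 8/11.

48/11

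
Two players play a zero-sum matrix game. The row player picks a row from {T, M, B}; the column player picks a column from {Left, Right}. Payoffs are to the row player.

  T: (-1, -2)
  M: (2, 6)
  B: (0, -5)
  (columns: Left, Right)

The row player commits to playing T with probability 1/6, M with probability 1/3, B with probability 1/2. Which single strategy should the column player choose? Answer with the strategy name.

If the column player plays Left, the row player's expected payoff is (1/6)·(-1) + (1/3)·2 + (1/2)·0 = 1/2.
If the column player plays Right, the row player's expected payoff is (1/6)·(-2) + (1/3)·6 + (1/2)·(-5) = -5/6.
The column player minimizes the row player's payoff; the smallest is -5/6, so the best response is Right.

Right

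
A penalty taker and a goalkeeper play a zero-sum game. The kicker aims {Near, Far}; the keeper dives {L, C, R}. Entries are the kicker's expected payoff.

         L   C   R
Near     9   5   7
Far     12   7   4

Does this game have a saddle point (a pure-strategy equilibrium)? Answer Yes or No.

No

Row minima: Near → 5, Far → 4; maximin = 5.
Column maxima: L → 12, C → 7, R → 7; minimax = 7.
5 ≠ 7, so no pure-strategy equilibrium exists.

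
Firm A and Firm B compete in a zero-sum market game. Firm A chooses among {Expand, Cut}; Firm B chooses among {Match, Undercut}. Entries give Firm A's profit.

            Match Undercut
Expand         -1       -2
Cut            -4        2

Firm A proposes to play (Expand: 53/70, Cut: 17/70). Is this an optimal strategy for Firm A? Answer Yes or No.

No

Against Match this mix gives (53/70)·(-1) + (17/70)·(-4) = -121/70.
Against Undercut this mix gives (53/70)·(-2) + (17/70)·2 = -36/35.
Firm B will play Match, holding Firm A to -121/70. Shifting weight toward the row that does better against Match would raise this floor (the equalizing mix achieves -10/7 against both Match and Undercut), so the proposed strategy is not optimal.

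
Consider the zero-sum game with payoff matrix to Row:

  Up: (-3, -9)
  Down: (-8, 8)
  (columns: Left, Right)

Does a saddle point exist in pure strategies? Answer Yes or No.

No

Row minima: Up → -9, Down → -8; maximin = -8.
Column maxima: Left → -3, Right → 8; minimax = -3.
-8 ≠ -3, so no pure-strategy equilibrium exists.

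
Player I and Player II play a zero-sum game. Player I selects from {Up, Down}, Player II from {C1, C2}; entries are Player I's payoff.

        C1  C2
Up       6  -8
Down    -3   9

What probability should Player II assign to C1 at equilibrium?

17/26

Row minima: Up → -8, Down → -3; maximin = -3.
Column maxima: C1 → 6, C2 → 9; minimax = 6.
-3 ≠ 6, so there is no saddle point; optimal play is mixed.
Let Player I play Up with probability p. Expected payoff against C1: 6p + (-3)(1−p) = 9p − 3; against C2: (-8)p + 9(1−p) = −17p + 9.
Setting these equal: 9p − 3 = −17p + 9 ⇒ 26p = 12 ⇒ p = 6/13, and the value is (9)·(6/13) − 3 = 15/13.
For Player II: with q = P(C1), equating Up's and Down's payoffs gives 14q − 8 = −12q + 9 ⇒ q = 17/26.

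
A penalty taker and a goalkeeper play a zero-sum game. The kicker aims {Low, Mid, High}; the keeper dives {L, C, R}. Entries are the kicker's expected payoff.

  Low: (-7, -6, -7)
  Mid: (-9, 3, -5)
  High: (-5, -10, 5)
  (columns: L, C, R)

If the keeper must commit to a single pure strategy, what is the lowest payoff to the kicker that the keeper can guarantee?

-5

Column maxima: L → -5, C → 3, R → 5.
The smallest of these is -5.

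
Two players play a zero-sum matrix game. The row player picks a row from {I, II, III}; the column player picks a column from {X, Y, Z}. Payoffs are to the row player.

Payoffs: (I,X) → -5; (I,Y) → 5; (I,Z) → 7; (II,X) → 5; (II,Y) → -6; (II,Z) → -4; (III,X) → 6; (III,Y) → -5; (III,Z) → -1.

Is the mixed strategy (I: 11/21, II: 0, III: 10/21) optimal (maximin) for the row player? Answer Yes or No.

Against X this mix gives (11/21)·(-5) + (10/21)·6 = 5/21.
Against Y this mix gives (11/21)·5 + (10/21)·(-5) = 5/21.
Against Z this mix gives (11/21)·7 + (10/21)·(-1) = 67/21.
All of the column player's active replies (X, Y) yield 5/21, and no column does worse for the row player. The mix makes the column player indifferent and guarantees 5/21, so it is optimal.

Yes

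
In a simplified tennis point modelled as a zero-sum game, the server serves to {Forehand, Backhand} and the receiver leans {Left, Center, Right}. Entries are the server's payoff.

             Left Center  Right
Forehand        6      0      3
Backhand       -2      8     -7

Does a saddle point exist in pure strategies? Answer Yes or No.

No

Row minima: Forehand → 0, Backhand → -7; maximin = 0.
Column maxima: Left → 6, Center → 8, Right → 3; minimax = 3.
0 ≠ 3, so no pure-strategy equilibrium exists.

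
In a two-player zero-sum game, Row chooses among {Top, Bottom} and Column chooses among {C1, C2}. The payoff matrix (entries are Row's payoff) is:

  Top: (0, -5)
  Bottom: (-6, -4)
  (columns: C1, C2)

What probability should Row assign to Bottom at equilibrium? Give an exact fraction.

5/7

Row minima: Top → -5, Bottom → -6; maximin = -5.
Column maxima: C1 → 0, C2 → -4; minimax = -4.
-5 ≠ -4, so there is no saddle point; optimal play is mixed.
Let Row play Top with probability p. Expected payoff against C1: 0p + (-6)(1−p) = 6p − 6; against C2: (-5)p + (-4)(1−p) = −p − 4.
Setting these equal: 6p − 6 = −p − 4 ⇒ 7p = 2 ⇒ p = 2/7, and the value is (6)·(2/7) − 6 = -30/7.
For Column: with q = P(C1), equating Top's and Bottom's payoffs gives 5q − 5 = −2q − 4 ⇒ q = 1/7.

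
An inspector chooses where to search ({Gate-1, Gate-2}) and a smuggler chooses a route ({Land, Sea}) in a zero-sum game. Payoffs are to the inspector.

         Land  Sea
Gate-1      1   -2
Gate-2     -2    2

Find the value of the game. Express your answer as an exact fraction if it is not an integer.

Row minima: Gate-1 → -2, Gate-2 → -2; maximin = -2.
Column maxima: Land → 1, Sea → 2; minimax = 1.
-2 ≠ 1, so there is no saddle point; optimal play is mixed.
Let the inspector play Gate-1 with probability p. Expected payoff against Land: 1p + (-2)(1−p) = 3p − 2; against Sea: (-2)p + 2(1−p) = −4p + 2.
Setting these equal: 3p − 2 = −4p + 2 ⇒ 7p = 4 ⇒ p = 4/7, and the value is (3)·(4/7) − 2 = -2/7.
For the smuggler: with q = P(Land), equating Gate-1's and Gate-2's payoffs gives 3q − 2 = −4q + 2 ⇒ q = 4/7.

-2/7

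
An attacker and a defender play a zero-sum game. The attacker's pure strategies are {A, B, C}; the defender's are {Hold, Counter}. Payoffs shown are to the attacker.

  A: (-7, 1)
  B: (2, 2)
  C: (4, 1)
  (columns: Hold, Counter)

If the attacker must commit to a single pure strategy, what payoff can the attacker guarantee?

Row minima: A → -7, B → 2, C → 1.
The best of these is 2.

2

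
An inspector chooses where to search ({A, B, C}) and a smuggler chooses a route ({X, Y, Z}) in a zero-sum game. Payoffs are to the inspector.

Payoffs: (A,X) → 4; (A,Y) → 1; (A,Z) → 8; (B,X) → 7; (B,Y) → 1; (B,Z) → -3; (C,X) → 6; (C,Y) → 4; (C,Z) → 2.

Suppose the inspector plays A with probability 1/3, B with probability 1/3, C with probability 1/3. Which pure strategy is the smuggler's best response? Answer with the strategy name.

If the smuggler plays X, the inspector's expected payoff is (1/3)·4 + (1/3)·7 + (1/3)·6 = 17/3.
If the smuggler plays Y, the inspector's expected payoff is (1/3)·1 + (1/3)·1 + (1/3)·4 = 2.
If the smuggler plays Z, the inspector's expected payoff is (1/3)·8 + (1/3)·(-3) + (1/3)·2 = 7/3.
The smuggler minimizes the inspector's payoff; the smallest is 2, so the best response is Y.

Y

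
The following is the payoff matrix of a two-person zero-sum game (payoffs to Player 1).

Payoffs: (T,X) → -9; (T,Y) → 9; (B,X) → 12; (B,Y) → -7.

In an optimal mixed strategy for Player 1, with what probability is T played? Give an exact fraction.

19/37

Row minima: T → -9, B → -7; maximin = -7.
Column maxima: X → 12, Y → 9; minimax = 9.
-7 ≠ 9, so there is no saddle point; optimal play is mixed.
Let Player 1 play T with probability p. Expected payoff against X: (-9)p + 12(1−p) = −21p + 12; against Y: 9p + (-7)(1−p) = 16p − 7.
Setting these equal: −21p + 12 = 16p − 7 ⇒ −37p = -19 ⇒ p = 19/37, and the value is (-21)·(19/37) + 12 = 45/37.
For Player 2: with q = P(X), equating T's and B's payoffs gives −18q + 9 = 19q − 7 ⇒ q = 16/37.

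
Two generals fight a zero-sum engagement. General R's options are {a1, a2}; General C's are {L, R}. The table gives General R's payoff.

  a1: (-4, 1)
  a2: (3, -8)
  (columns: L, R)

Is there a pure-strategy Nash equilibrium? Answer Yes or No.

Row minima: a1 → -4, a2 → -8; maximin = -4.
Column maxima: L → 3, R → 1; minimax = 1.
-4 ≠ 1, so no pure-strategy equilibrium exists.

No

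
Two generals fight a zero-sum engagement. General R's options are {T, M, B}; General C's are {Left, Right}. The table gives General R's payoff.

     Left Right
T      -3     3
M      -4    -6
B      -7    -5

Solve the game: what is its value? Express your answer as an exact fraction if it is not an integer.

Row minima: T → -3, M → -6, B → -7; maximin = -3.
Column maxima: Left → -3, Right → 3; minimax = -3.
Since maximin = minimax = -3, there is a saddle point and the value is -3.

-3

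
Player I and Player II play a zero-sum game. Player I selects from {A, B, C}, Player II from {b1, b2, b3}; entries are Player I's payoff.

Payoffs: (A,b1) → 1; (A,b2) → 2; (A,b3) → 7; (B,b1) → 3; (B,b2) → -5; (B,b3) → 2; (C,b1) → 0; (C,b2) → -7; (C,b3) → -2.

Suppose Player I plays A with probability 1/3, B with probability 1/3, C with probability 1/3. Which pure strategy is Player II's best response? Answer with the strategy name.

b2

If Player II plays b1, Player I's expected payoff is (1/3)·1 + (1/3)·3 + (1/3)·0 = 4/3.
If Player II plays b2, Player I's expected payoff is (1/3)·2 + (1/3)·(-5) + (1/3)·(-7) = -10/3.
If Player II plays b3, Player I's expected payoff is (1/3)·7 + (1/3)·2 + (1/3)·(-2) = 7/3.
Player II minimizes Player I's payoff; the smallest is -10/3, so the best response is b2.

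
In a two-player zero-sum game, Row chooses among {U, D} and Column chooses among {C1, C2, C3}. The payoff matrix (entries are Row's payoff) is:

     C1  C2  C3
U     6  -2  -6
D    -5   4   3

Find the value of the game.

Row minima: U → -6, D → -5; maximin = -5.
Column maxima: C1 → 6, C2 → 4, C3 → 3; minimax = 3.
-5 ≠ 3, so there is no saddle point; optimal play is mixed.
C2 is strictly dominated by C3 (it gives Row strictly more in every row), so Column never plays it.
On the remaining 2×2 (U, D vs C1, C3):
Let Row play U with probability p. Expected payoff against C1: 6p + (-5)(1−p) = 11p − 5; against C3: (-6)p + 3(1−p) = −9p + 3.
Setting these equal: 11p − 5 = −9p + 3 ⇒ 20p = 8 ⇒ p = 2/5, and the value is (11)·(2/5) − 5 = -3/5.
For Column: with q = P(C1), equating U's and D's payoffs gives 12q − 6 = −8q + 3 ⇒ q = 9/20.

-3/5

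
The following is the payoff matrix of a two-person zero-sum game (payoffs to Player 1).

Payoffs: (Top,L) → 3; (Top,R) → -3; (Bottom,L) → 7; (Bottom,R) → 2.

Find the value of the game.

2

Row minima: Top → -3, Bottom → 2; maximin = 2.
Column maxima: L → 7, R → 2; minimax = 2.
Since maximin = minimax = 2, there is a saddle point and the value is 2.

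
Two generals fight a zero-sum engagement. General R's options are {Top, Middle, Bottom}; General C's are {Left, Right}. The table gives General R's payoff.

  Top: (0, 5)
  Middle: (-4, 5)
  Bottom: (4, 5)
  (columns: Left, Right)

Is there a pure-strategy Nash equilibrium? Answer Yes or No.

Row minima: Top → 0, Middle → -4, Bottom → 4; maximin = 4.
Column maxima: Left → 4, Right → 5; minimax = 4.
maximin = minimax = 4, so a saddle point exists.

Yes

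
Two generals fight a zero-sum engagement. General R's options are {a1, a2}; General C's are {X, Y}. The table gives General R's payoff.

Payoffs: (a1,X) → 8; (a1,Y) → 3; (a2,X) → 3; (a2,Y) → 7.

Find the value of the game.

Row minima: a1 → 3, a2 → 3; maximin = 3.
Column maxima: X → 8, Y → 7; minimax = 7.
3 ≠ 7, so there is no saddle point; optimal play is mixed.
Let General R play a1 with probability p. Expected payoff against X: 8p + 3(1−p) = 5p + 3; against Y: 3p + 7(1−p) = −4p + 7.
Setting these equal: 5p + 3 = −4p + 7 ⇒ 9p = 4 ⇒ p = 4/9, and the value is (5)·(4/9) + 3 = 47/9.
For General C: with q = P(X), equating a1's and a2's payoffs gives 5q + 3 = −4q + 7 ⇒ q = 4/9.

47/9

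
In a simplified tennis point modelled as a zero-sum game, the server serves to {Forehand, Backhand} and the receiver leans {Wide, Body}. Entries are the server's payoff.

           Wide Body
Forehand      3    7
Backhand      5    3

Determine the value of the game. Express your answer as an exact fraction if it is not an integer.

Row minima: Forehand → 3, Backhand → 3; maximin = 3.
Column maxima: Wide → 5, Body → 7; minimax = 5.
3 ≠ 5, so there is no saddle point; optimal play is mixed.
Let the server play Forehand with probability p. Expected payoff against Wide: 3p + 5(1−p) = −2p + 5; against Body: 7p + 3(1−p) = 4p + 3.
Setting these equal: −2p + 5 = 4p + 3 ⇒ −6p = -2 ⇒ p = 1/3, and the value is (-2)·(1/3) + 5 = 13/3.
For the receiver: with q = P(Wide), equating Forehand's and Backhand's payoffs gives −4q + 7 = 2q + 3 ⇒ q = 2/3.

13/3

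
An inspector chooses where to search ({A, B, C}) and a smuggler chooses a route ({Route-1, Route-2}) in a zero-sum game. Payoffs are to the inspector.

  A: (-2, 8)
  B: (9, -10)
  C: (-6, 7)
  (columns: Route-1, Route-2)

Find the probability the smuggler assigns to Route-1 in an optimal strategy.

18/29

Row minima: A → -2, B → -10, C → -6; maximin = -2.
Column maxima: Route-1 → 9, Route-2 → 8; minimax = 8.
-2 ≠ 8, so there is no saddle point; optimal play is mixed.
C is strictly dominated by A, so the inspector never plays it.
On the remaining 2×2 (A, B vs Route-1, Route-2):
Let the inspector play A with probability p. Expected payoff against Route-1: (-2)p + 9(1−p) = −11p + 9; against Route-2: 8p + (-10)(1−p) = 18p − 10.
Setting these equal: −11p + 9 = 18p − 10 ⇒ −29p = -19 ⇒ p = 19/29, and the value is (-11)·(19/29) + 9 = 52/29.
For the smuggler: with q = P(Route-1), equating A's and B's payoffs gives −10q + 8 = 19q − 10 ⇒ q = 18/29.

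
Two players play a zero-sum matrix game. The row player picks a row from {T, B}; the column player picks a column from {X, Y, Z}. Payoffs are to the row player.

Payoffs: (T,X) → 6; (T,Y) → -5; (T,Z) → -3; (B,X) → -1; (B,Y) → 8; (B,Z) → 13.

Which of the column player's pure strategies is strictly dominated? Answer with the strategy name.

Z

Y holds the row player's payoff strictly below Z in every row: -5 < -3, 8 < 13.
So Z is strictly dominated for the column player.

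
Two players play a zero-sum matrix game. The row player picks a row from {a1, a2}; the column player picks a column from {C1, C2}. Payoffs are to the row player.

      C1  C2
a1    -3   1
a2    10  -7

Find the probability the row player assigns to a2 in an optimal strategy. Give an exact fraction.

Row minima: a1 → -3, a2 → -7; maximin = -3.
Column maxima: C1 → 10, C2 → 1; minimax = 1.
-3 ≠ 1, so there is no saddle point; optimal play is mixed.
Let the row player play a1 with probability p. Expected payoff against C1: (-3)p + 10(1−p) = −13p + 10; against C2: 1p + (-7)(1−p) = 8p − 7.
Setting these equal: −13p + 10 = 8p − 7 ⇒ −21p = -17 ⇒ p = 17/21, and the value is (-13)·(17/21) + 10 = -11/21.
For the column player: with q = P(C1), equating a1's and a2's payoffs gives −4q + 1 = 17q − 7 ⇒ q = 8/21.

4/21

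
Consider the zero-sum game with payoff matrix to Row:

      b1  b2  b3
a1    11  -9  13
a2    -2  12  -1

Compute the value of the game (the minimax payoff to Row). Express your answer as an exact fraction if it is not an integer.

Row minima: a1 → -9, a2 → -2; maximin = -2.
Column maxima: b1 → 11, b2 → 12, b3 → 13; minimax = 11.
-2 ≠ 11, so there is no saddle point; optimal play is mixed.
b3 is strictly dominated by b1 (it gives Row strictly more in every row), so Column never plays it.
On the remaining 2×2 (a1, a2 vs b1, b2):
Let Row play a1 with probability p. Expected payoff against b1: 11p + (-2)(1−p) = 13p − 2; against b2: (-9)p + 12(1−p) = −21p + 12.
Setting these equal: 13p − 2 = −21p + 12 ⇒ 34p = 14 ⇒ p = 7/17, and the value is (13)·(7/17) − 2 = 57/17.
For Column: with q = P(b1), equating a1's and a2's payoffs gives 20q − 9 = −14q + 12 ⇒ q = 21/34.

57/17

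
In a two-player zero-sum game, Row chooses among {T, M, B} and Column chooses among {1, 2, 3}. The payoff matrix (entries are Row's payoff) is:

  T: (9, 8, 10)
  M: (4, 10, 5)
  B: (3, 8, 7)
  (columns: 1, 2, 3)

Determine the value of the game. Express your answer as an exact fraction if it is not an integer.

58/7

Row minima: T → 8, M → 4, B → 3; maximin = 8.
Column maxima: 1 → 9, 2 → 10, 3 → 10; minimax = 9.
8 ≠ 9, so there is no saddle point; optimal play is mixed.
3 is strictly dominated by 1 (it gives Row strictly more in every row), so Column never plays it.
With 3 eliminated, B is strictly dominated by M (M gives Row strictly more in every remaining column), so Row never plays it.
On the remaining 2×2 (T, M vs 1, 2):
Let Row play T with probability p. Expected payoff against 1: 9p + 4(1−p) = 5p + 4; against 2: 8p + 10(1−p) = −2p + 10.
Setting these equal: 5p + 4 = −2p + 10 ⇒ 7p = 6 ⇒ p = 6/7, and the value is (5)·(6/7) + 4 = 58/7.
For Column: with q = P(1), equating T's and M's payoffs gives q + 8 = −6q + 10 ⇒ q = 2/7.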